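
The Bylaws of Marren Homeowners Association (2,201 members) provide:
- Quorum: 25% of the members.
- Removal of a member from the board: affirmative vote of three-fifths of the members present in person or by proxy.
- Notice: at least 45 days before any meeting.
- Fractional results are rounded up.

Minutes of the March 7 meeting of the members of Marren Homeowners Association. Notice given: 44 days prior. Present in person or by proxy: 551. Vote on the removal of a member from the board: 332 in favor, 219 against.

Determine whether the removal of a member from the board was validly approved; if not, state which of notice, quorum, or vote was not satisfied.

Notice: 44 days given; 45 required. Not satisfied.
Quorum: 25% of 2,201 = 550.25, rounded up to 551; 551 present. Satisfied.
Vote: requires three-fifths of those present (551); 3/5 of 551 = 330.60, rounded up to 331, so 331 needed; 332 in favor. Satisfied.

Invalid — notice requirement not satisfied.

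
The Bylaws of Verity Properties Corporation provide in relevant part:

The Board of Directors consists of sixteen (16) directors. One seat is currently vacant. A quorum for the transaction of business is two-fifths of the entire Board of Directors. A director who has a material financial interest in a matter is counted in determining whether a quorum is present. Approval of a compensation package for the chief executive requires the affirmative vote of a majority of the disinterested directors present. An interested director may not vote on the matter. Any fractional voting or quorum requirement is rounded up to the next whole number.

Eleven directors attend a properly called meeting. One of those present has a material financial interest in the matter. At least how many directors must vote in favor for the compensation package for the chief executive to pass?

The compensation package for the chief executive requires a majority of the disinterested directors present (11 − 1 = 10).
A majority of 10 is 6.

6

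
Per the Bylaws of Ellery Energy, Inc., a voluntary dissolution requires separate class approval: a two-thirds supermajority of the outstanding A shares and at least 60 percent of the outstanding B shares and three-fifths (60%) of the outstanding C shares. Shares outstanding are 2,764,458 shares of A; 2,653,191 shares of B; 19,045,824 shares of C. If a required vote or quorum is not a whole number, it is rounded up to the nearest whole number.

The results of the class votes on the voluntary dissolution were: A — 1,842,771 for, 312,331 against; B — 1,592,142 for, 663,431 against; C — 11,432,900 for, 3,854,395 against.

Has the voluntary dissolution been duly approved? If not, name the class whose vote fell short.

Not approved — the A shares did not give the required vote.

A: 2/3 of 2764458 = 1842972; 1,842,972 required, 1,842,771 in favor — not approved.
B: 3/5 of 2653191 = 1591914.60, rounded up to 1591915; 1,591,915 required, 1,592,142 in favor — approved.
C: 3/5 of 19045824 = 11427494.40, rounded up to 11427495; 11,427,495 required, 11,432,900 in favor — approved.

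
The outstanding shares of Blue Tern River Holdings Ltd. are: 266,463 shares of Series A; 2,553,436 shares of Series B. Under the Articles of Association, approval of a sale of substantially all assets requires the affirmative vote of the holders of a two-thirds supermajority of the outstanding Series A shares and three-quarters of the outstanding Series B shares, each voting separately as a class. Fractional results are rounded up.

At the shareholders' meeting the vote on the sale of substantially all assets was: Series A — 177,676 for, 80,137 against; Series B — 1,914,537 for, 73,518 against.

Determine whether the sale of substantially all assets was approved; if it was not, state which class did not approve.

Series A: 2/3 of 266463 = 177642; 177,642 required, 177,676 in favor — approved.
Series B: 3/4 of 2553436 = 1915077; 1,915,077 required, 1,914,537 in favor — not approved.

Not approved — the Series B shares did not give the required vote.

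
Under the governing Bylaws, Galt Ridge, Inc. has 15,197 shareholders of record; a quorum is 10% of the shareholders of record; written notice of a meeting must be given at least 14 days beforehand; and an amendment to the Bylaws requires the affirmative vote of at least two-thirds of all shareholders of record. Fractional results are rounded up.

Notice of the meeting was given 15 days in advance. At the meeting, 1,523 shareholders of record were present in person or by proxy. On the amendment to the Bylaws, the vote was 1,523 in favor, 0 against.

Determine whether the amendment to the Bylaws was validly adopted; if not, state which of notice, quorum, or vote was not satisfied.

Invalid — vote requirement not satisfied.

Notice: 15 days given; 14 required. Satisfied.
Quorum: 10% of 15,197 = 1,519.70, rounded up to 1,520; 1,523 present. Satisfied.
Vote: requires two-thirds of all shareholders of record (15,197); 2/3 of 15197 = 10131.33, rounded up to 10132, so 10,132 needed; 1,523 in favor. Not satisfied.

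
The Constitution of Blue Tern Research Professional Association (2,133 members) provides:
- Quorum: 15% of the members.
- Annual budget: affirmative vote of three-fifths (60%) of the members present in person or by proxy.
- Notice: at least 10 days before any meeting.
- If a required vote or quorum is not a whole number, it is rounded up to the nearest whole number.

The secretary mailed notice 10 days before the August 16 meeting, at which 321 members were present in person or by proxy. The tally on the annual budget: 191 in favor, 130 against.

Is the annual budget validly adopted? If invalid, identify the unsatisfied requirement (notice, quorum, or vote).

Invalid — vote requirement not satisfied.

Notice: 10 days given; 10 required. Satisfied.
Quorum: 15% of 2,133 = 319.95, rounded up to 320; 321 present. Satisfied.
Vote: requires three-fifths of those present (321); 3/5 of 321 = 192.60, rounded up to 193, so 193 needed; 191 in favor. Not satisfied.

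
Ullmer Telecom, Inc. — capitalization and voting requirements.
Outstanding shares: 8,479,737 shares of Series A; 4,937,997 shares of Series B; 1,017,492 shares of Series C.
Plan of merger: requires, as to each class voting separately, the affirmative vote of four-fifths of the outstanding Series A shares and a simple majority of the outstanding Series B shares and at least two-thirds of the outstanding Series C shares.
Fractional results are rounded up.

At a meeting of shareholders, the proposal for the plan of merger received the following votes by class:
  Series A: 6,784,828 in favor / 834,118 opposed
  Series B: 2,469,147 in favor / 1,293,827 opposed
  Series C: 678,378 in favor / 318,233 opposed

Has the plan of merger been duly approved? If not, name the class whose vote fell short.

Approved — every class gave the required vote.

Series A: 4/5 of 8479737 = 6783789.60, rounded up to 6783790; 6,783,790 required, 6,784,828 in favor — approved.
Series B: a majority of 4937997 is 2468999; 2,468,999 required, 2,469,147 in favor — approved.
Series C: 2/3 of 1017492 = 678328; 678,328 required, 678,378 in favor — approved.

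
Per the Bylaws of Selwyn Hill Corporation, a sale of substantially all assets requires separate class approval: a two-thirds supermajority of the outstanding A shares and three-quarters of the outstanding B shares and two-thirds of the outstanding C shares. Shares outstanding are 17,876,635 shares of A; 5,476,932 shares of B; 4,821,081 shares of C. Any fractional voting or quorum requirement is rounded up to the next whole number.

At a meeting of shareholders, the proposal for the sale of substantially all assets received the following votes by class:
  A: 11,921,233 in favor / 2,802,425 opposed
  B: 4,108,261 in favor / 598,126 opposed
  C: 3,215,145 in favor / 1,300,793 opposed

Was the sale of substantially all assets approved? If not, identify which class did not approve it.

Approved — every class gave the required vote.

A: 2/3 of 17876635 = 11917756.67, rounded up to 11917757; 11,917,757 required, 11,921,233 in favor — approved.
B: 3/4 of 5476932 = 4107699; 4,107,699 required, 4,108,261 in favor — approved.
C: 2/3 of 4821081 = 3214054; 3,214,054 required, 3,215,145 in favor — approved.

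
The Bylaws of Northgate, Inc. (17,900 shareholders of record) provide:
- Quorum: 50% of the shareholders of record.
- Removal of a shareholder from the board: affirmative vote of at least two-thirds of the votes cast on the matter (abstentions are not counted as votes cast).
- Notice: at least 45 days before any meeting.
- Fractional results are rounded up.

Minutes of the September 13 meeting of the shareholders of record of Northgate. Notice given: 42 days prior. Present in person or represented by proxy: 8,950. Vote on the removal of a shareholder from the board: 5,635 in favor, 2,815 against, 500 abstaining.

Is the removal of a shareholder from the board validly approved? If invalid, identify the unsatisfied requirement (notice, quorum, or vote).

Notice: 42 days given; 45 required. Not satisfied.
Quorum: 50% of 17,900 = 8,950; 8,950 present. Satisfied.
Vote: requires two-thirds of the votes cast (8,950 − 500 abstaining = 8,450); 2/3 of 8450 = 5633.33, rounded up to 5634, so 5,634 needed; 5,635 in favor. Satisfied.

Invalid — notice requirement not satisfied.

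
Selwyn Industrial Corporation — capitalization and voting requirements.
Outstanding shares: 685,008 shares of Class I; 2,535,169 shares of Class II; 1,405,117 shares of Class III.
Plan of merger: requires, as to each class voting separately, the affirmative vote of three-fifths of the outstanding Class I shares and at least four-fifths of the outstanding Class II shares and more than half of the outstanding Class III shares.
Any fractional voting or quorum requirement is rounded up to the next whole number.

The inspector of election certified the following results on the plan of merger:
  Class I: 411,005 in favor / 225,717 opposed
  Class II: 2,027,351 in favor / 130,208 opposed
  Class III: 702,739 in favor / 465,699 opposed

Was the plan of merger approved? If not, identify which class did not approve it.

Not approved — the Class II shares did not give the required vote.

Class I: 3/5 of 685008 = 411004.80, rounded up to 411005; 411,005 required, 411,005 in favor — approved.
Class II: 4/5 of 2535169 = 2028135.20, rounded up to 2028136; 2,028,136 required, 2,027,351 in favor — not approved.
Class III: a majority of 1405117 is 702559; 702,559 required, 702,739 in favor — approved.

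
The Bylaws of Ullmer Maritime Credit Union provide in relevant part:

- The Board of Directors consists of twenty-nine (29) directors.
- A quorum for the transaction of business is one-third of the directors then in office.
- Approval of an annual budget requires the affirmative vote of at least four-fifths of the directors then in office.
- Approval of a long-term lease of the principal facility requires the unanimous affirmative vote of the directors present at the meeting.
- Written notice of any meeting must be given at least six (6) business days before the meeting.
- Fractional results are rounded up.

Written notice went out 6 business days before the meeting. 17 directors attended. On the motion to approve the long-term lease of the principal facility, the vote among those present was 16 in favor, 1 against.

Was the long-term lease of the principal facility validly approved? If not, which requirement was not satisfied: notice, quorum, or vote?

Notice: 6 business days given; 6 required (6 ≥ 6). Satisfied.
Quorum: 17 present; quorum is 10. Satisfied.
Vote: the long-term lease of the principal facility requires the unanimous vote of the directors present (17). Unanimous means all 17, so 17 affirmative votes are needed; 16 voted in favor. Not satisfied.

Invalid — vote requirement not satisfied.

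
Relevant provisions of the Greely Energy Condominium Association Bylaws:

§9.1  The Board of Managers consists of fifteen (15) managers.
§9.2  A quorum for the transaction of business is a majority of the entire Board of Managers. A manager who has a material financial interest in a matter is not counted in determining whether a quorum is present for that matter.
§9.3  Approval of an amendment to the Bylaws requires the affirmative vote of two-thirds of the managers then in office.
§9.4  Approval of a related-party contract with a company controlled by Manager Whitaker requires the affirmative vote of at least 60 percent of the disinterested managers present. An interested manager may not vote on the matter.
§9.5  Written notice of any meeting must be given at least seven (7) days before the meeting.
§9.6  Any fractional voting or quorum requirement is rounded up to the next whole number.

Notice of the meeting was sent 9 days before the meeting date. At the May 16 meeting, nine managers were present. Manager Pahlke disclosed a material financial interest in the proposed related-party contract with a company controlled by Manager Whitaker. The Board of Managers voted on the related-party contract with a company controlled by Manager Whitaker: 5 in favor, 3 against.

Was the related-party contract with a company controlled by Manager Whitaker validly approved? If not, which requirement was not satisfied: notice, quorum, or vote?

Notice: 9 days given; 7 required (9 ≥ 7). Satisfied.
Quorum: 9 present, but the 1 interested manager does not count, leaving 8. Quorum is 8. Satisfied.
Vote: the related-party contract with a company controlled by Manager Whitaker requires three-fifths of the disinterested managers present (9 − 1 = 8). 3/5 of 8 = 4.80, rounded up to 5, so 5 affirmative votes are needed; 5 voted in favor. Satisfied.

Valid — all requirements satisfied.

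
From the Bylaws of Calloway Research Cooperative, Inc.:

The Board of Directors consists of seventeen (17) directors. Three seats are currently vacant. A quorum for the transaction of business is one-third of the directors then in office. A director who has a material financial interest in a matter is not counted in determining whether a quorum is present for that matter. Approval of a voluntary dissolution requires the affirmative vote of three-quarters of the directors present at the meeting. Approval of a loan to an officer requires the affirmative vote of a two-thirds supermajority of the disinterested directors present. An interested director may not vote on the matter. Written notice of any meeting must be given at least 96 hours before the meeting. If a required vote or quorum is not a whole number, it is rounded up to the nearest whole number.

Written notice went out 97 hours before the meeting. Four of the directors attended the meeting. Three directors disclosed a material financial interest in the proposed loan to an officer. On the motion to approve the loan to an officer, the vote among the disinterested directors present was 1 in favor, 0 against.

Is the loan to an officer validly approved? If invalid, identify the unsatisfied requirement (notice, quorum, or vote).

Notice: 97 hours given; 96 required (97 ≥ 96). Satisfied.
Quorum: 4 present, but the 3 interested directors do not count, leaving 1. Quorum is 5. Not satisfied.
Vote: the loan to an officer requires two-thirds of the disinterested directors present (4 − 3 = 1). 2/3 of 1 = 0.67, rounded up to 1, so 1 affirmative vote is needed; 1 voted in favor. Satisfied. (Moot — without a quorum no business can be validly transacted.)

Invalid — quorum requirement not satisfied.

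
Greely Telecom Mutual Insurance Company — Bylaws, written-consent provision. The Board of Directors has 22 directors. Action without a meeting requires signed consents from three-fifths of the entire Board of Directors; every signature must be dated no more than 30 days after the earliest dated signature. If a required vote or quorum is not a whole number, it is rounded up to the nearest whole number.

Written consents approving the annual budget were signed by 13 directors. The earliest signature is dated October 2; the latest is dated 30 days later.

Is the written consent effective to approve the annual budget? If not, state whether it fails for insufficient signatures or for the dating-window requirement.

Not effective — insufficient signatures.

Signatures required: three-fifths of 22 — 3/5 of 22 = 13.20, rounded up to 14, so 14 needed; 13 signed. Insufficient.
Dating window: the latest signature is 30 days after the earliest; the limit is 30 days. Within the window.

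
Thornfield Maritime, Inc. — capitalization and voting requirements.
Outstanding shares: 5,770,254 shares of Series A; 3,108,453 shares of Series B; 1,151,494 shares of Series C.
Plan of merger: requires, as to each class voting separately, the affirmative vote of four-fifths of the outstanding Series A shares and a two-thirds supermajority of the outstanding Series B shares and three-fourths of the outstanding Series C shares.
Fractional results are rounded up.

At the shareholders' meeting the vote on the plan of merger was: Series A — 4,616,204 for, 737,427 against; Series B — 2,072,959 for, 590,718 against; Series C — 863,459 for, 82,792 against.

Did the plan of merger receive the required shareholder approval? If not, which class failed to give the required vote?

Series A: 4/5 of 5770254 = 4616203.20, rounded up to 4616204; 4,616,204 required, 4,616,204 in favor — approved.
Series B: 2/3 of 3108453 = 2072302; 2,072,302 required, 2,072,959 in favor — approved.
Series C: 3/4 of 1151494 = 863620.50, rounded up to 863621; 863,621 required, 863,459 in favor — not approved.

Not approved — the Series C shares did not give the required vote.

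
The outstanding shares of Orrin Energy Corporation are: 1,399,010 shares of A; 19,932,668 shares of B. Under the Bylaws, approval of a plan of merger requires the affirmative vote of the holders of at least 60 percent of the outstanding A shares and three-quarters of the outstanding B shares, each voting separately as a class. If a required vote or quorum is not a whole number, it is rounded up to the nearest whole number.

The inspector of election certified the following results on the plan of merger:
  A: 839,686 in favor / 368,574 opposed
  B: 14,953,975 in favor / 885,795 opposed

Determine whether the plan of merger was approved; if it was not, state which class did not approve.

Approved — every class gave the required vote.

A: 3/5 of 1399010 = 839406; 839,406 required, 839,686 in favor — approved.
B: 3/4 of 19932668 = 14949501; 14,949,501 required, 14,953,975 in favor — approved.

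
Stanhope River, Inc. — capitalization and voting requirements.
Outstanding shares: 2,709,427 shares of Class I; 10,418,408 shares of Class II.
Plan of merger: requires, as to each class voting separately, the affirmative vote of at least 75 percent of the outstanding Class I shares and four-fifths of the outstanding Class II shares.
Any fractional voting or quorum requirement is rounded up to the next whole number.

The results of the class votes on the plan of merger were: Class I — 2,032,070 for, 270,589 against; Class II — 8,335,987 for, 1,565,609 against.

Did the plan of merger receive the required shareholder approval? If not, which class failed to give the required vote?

Not approved — the Class I shares did not give the required vote.

Class I: 3/4 of 2709427 = 2032070.25, rounded up to 2032071; 2,032,071 required, 2,032,070 in favor — not approved.
Class II: 4/5 of 10418408 = 8334726.40, rounded up to 8334727; 8,334,727 required, 8,335,987 in favor — approved.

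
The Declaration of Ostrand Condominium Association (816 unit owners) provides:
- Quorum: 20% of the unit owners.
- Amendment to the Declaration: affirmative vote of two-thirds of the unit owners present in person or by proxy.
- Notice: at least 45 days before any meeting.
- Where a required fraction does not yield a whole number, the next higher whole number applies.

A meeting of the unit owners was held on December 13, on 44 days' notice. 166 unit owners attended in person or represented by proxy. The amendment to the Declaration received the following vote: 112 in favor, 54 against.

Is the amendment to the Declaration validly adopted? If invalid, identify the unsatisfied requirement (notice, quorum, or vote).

Notice: 44 days given; 45 required. Not satisfied.
Quorum: 20% of 816 = 163.20, rounded up to 164; 166 present. Satisfied.
Vote: requires two-thirds of those present (166); 2/3 of 166 = 110.67, rounded up to 111, so 111 needed; 112 in favor. Satisfied.

Invalid — notice requirement not satisfied.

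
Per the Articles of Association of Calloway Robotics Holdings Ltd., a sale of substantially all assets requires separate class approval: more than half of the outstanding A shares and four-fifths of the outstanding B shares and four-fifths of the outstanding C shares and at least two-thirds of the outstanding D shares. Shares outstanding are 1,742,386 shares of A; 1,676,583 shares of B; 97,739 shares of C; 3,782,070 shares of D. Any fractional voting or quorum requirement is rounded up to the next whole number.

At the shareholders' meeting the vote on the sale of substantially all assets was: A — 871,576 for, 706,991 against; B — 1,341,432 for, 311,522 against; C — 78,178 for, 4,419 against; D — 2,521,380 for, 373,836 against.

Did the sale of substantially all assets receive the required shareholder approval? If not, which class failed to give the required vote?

Not approved — the C shares did not give the required vote.

A: a majority of 1742386 is 871194; 871,194 required, 871,576 in favor — approved.
B: 4/5 of 1676583 = 1341266.40, rounded up to 1341267; 1,341,267 required, 1,341,432 in favor — approved.
C: 4/5 of 97739 = 78191.20, rounded up to 78192; 78,192 required, 78,178 in favor — not approved.
D: 2/3 of 3782070 = 2521380; 2,521,380 required, 2,521,380 in favor — approved.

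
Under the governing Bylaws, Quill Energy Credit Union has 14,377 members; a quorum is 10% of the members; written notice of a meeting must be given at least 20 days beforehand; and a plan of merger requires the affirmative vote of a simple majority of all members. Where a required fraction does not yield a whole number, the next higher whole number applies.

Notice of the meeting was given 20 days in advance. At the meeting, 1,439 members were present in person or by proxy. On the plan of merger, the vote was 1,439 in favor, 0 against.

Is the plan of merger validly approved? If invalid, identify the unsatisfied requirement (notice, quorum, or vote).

Notice: 20 days given; 20 required. Satisfied.
Quorum: 10% of 14,377 = 1,437.70, rounded up to 1,438; 1,439 present. Satisfied.
Vote: requires a majority of all members (14,377); a majority of 14377 is 7189, so 7,189 needed; 1,439 in favor. Not satisfied.

Invalid — vote requirement not satisfied.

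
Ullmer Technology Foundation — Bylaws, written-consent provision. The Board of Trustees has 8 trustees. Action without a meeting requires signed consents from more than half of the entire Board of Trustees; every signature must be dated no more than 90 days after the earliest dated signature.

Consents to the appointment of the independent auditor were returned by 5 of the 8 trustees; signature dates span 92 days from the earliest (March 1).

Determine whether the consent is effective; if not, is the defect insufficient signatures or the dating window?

Not effective — dating-window requirement not satisfied.

Signatures required: more than half of 8 — a majority of 8 is 5, so 5 needed; 5 signed. Sufficient.
Dating window: the latest signature is 92 days after the earliest; the limit is 90 days. Outside the window.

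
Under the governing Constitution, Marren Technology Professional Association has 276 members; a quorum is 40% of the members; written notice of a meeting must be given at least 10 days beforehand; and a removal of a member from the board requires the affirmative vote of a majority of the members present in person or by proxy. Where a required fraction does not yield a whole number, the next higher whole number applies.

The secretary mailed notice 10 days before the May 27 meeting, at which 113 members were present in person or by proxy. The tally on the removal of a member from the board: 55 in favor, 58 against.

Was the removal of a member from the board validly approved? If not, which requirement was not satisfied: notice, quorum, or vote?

Notice: 10 days given; 10 required. Satisfied.
Quorum: 40% of 276 = 110.40, rounded up to 111; 113 present. Satisfied.
Vote: requires a majority of those present (113); a majority of 113 is 57, so 57 needed; 55 in favor. Not satisfied.

Invalid — vote requirement not satisfied.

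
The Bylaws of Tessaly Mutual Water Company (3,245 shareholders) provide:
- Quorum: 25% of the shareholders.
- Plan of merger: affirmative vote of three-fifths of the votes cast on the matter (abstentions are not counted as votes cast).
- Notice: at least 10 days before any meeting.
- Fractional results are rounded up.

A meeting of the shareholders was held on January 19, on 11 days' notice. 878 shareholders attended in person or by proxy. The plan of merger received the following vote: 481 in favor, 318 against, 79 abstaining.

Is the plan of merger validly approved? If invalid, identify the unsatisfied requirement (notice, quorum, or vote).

Notice: 11 days given; 10 required. Satisfied.
Quorum: 25% of 3,245 = 811.25, rounded up to 812; 878 present. Satisfied.
Vote: requires three-fifths of the votes cast (878 − 79 abstaining = 799); 3/5 of 799 = 479.40, rounded up to 480, so 480 needed; 481 in favor. Satisfied.

Valid — all requirements satisfied.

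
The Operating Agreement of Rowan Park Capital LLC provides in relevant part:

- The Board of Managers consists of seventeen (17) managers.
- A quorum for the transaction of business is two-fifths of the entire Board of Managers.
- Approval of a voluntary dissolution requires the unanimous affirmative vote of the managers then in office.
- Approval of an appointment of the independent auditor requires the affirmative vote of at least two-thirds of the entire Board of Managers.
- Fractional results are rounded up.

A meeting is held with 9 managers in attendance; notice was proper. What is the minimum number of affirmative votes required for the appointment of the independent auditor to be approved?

12

The appointment of the independent auditor requires two-thirds of the entire Board of Managers (17).
2/3 of 17 = 11.33, rounded up to 12.
(Only 9 can vote, so the appointment of the independent auditor cannot pass at this meeting, but the required vote is still 12.)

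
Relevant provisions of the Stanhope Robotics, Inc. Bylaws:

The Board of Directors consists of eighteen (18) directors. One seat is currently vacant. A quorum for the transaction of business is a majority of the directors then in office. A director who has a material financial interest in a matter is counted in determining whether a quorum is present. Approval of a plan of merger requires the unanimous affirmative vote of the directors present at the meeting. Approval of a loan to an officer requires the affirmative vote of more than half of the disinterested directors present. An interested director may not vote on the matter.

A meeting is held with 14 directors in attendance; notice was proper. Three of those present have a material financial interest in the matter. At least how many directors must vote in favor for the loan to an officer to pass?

The loan to an officer requires a majority of the disinterested directors present (14 − 3 = 11).
A majority of 11 is 6.

6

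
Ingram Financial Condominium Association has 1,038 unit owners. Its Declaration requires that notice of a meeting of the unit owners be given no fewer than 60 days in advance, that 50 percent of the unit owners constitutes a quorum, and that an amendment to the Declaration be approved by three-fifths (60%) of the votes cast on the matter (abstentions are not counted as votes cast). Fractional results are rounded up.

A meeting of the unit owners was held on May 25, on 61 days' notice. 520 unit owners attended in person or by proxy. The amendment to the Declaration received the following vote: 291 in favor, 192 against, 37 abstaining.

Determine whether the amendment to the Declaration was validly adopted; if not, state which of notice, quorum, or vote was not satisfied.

Notice: 61 days given; 60 required. Satisfied.
Quorum: 50% of 1,038 = 519; 520 present. Satisfied.
Vote: requires three-fifths of the votes cast (520 − 37 abstaining = 483); 3/5 of 483 = 289.80, rounded up to 290, so 290 needed; 291 in favor. Satisfied.

Valid — all requirements satisfied.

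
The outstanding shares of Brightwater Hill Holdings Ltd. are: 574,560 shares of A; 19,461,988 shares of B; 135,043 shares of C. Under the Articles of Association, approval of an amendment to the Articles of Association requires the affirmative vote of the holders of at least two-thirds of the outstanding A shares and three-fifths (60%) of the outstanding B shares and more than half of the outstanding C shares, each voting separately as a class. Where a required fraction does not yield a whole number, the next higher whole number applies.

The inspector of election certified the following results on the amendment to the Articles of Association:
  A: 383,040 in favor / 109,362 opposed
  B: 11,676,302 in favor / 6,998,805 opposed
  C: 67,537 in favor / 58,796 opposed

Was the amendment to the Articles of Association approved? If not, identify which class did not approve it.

Not approved — the B shares did not give the required vote.

A: 2/3 of 574560 = 383040; 383,040 required, 383,040 in favor — approved.
B: 3/5 of 19461988 = 11677192.80, rounded up to 11677193; 11,677,193 required, 11,676,302 in favor — not approved.
C: a majority of 135043 is 67522; 67,522 required, 67,537 in favor — approved.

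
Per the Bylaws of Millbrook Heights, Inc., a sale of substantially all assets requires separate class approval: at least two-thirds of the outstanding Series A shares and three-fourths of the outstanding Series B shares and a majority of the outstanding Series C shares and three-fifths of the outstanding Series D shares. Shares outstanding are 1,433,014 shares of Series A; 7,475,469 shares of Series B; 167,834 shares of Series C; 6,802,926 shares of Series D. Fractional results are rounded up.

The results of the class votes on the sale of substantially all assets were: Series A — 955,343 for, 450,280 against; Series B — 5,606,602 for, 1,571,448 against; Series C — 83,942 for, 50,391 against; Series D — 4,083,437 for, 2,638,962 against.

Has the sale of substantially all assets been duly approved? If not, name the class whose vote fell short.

Approved — every class gave the required vote.

Series A: 2/3 of 1433014 = 955342.67, rounded up to 955343; 955,343 required, 955,343 in favor — approved.
Series B: 3/4 of 7475469 = 5606601.75, rounded up to 5606602; 5,606,602 required, 5,606,602 in favor — approved.
Series C: a majority of 167834 is 83918; 83,918 required, 83,942 in favor — approved.
Series D: 3/5 of 6802926 = 4081755.60, rounded up to 4081756; 4,081,756 required, 4,083,437 in favor — approved.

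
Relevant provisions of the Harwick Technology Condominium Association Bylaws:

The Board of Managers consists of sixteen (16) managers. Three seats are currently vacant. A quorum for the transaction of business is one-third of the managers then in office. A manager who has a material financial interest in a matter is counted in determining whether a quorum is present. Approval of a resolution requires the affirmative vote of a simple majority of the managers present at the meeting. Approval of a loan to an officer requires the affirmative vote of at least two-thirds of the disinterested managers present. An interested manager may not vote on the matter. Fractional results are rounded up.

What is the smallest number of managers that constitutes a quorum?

1/3 of 13 = 4.33, rounded up to 5.

5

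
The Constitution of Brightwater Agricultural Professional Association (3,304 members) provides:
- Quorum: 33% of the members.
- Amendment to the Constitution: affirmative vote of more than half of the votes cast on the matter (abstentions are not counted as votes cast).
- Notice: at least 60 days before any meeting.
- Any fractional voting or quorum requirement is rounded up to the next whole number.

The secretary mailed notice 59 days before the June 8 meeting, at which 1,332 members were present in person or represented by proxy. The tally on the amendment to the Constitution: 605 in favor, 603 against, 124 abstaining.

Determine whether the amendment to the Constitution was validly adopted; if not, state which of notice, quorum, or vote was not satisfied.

Invalid — notice requirement not satisfied.

Notice: 59 days given; 60 required. Not satisfied.
Quorum: 33% of 3,304 = 1,090.32, rounded up to 1,091; 1,332 present. Satisfied.
Vote: requires a majority of the votes cast (1,332 − 124 abstaining = 1,208); a majority of 1208 is 605, so 605 needed; 605 in favor. Satisfied.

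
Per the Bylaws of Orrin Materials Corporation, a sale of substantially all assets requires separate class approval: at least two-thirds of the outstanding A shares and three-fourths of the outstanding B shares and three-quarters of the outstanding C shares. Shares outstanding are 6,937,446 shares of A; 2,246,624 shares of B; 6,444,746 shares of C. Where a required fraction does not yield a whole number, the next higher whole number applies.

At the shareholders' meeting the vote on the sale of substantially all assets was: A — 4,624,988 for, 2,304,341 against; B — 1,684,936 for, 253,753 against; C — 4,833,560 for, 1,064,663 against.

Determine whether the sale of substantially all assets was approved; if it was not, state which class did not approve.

A: 2/3 of 6937446 = 4624964; 4,624,964 required, 4,624,988 in favor — approved.
B: 3/4 of 2246624 = 1684968; 1,684,968 required, 1,684,936 in favor — not approved.
C: 3/4 of 6444746 = 4833559.50, rounded up to 4833560; 4,833,560 required, 4,833,560 in favor — approved.

Not approved — the B shares did not give the required vote.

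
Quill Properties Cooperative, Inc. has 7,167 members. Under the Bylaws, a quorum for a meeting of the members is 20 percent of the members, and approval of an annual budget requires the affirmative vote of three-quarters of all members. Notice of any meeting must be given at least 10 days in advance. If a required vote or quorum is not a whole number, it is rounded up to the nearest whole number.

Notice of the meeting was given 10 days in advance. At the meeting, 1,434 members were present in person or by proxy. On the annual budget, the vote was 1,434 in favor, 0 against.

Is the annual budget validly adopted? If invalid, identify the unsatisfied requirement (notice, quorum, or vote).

Invalid — vote requirement not satisfied.

Notice: 10 days given; 10 required. Satisfied.
Quorum: 20% of 7,167 = 1,433.40, rounded up to 1,434; 1,434 present. Satisfied.
Vote: requires three-fourths of all members (7,167); 3/4 of 7167 = 5375.25, rounded up to 5376, so 5,376 needed; 1,434 in favor. Not satisfied.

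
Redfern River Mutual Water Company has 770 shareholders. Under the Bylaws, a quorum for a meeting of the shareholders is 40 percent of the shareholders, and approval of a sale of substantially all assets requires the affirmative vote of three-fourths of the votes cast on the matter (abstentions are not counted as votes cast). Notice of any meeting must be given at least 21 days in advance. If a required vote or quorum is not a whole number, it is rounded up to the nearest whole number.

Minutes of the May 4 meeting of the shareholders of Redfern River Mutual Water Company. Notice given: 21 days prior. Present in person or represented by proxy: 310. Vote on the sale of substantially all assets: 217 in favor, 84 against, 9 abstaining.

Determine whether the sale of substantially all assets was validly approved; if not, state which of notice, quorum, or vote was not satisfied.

Invalid — vote requirement not satisfied.

Notice: 21 days given; 21 required. Satisfied.
Quorum: 40% of 770 = 308; 310 present. Satisfied.
Vote: requires three-fourths of the votes cast (310 − 9 abstaining = 301); 3/4 of 301 = 225.75, rounded up to 226, so 226 needed; 217 in favor. Not satisfied.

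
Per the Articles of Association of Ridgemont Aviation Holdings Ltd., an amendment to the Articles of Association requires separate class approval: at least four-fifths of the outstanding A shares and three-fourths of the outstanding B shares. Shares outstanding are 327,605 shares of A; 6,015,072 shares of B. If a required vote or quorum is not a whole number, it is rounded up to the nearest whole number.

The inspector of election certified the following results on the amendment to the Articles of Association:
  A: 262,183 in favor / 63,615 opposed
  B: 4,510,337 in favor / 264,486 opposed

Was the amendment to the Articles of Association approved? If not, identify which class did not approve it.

A: 4/5 of 327605 = 262084; 262,084 required, 262,183 in favor — approved.
B: 3/4 of 6015072 = 4511304; 4,511,304 required, 4,510,337 in favor — not approved.

Not approved — the B shares did not give the required vote.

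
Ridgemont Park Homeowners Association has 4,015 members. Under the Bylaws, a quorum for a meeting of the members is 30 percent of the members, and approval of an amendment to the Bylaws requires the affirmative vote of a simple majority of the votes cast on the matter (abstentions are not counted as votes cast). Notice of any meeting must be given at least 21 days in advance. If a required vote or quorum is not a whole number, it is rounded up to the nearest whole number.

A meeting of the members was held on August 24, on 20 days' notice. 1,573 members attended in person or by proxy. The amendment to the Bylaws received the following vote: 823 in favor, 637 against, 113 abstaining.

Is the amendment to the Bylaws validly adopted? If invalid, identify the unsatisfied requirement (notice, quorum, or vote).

Invalid — notice requirement not satisfied.

Notice: 20 days given; 21 required. Not satisfied.
Quorum: 30% of 4,015 = 1,204.50, rounded up to 1,205; 1,573 present. Satisfied.
Vote: requires a majority of the votes cast (1,573 − 113 abstaining = 1,460); a majority of 1460 is 731, so 731 needed; 823 in favor. Satisfied.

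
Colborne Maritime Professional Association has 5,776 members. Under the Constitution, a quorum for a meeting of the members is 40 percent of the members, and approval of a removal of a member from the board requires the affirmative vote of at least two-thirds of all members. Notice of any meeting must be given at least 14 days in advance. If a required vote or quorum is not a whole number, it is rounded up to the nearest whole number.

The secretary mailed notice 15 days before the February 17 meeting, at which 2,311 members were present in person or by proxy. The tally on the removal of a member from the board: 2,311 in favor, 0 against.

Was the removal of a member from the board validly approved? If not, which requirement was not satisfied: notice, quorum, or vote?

Invalid — vote requirement not satisfied.

Notice: 15 days given; 14 required. Satisfied.
Quorum: 40% of 5,776 = 2,310.40, rounded up to 2,311; 2,311 present. Satisfied.
Vote: requires two-thirds of all members (5,776); 2/3 of 5776 = 3850.67, rounded up to 3851, so 3,851 needed; 2,311 in favor. Not satisfied.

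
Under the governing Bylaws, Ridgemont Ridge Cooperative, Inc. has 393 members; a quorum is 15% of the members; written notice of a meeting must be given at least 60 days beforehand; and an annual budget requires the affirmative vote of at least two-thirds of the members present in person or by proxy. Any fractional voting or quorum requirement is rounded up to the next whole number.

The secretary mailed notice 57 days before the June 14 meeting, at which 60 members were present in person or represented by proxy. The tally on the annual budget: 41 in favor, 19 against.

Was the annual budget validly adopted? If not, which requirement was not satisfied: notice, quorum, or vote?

Invalid — notice requirement not satisfied.

Notice: 57 days given; 60 required. Not satisfied.
Quorum: 15% of 393 = 58.95, rounded up to 59; 60 present. Satisfied.
Vote: requires two-thirds of those present (60); 2/3 of 60 = 40, so 40 needed; 41 in favor. Satisfied.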